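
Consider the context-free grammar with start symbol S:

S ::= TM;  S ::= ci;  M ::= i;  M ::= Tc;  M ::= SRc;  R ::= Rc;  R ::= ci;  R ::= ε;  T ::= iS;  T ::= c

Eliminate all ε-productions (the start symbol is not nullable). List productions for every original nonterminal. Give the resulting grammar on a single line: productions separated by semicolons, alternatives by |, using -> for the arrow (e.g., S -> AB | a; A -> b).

S -> TM | ci; M -> i | Sc | Tc | SRc; R -> c | Rc | ci; T -> c | iS

Nullable set: {R}.
M -> SRc: R nullable, giving SRc | Sc.
Drop R -> ε.
R -> Rc: R nullable, giving Rc | c.
Unchanged (no nullable symbols): S -> TM; S -> ci; M -> Tc; M -> i; R -> ci; T -> c; T -> iS.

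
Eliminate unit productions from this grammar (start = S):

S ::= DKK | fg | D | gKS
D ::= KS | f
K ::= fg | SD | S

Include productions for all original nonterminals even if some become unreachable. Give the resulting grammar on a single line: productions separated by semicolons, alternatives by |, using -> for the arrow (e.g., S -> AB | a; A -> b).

S -> f | KS | fg | DKK | gKS; D -> f | KS; K -> f | KS | SD | fg | DKK | gKS

Unit productions: K->S, S->D.
Unit pairs (A ⇒* B via units): (K,D), (K,S), (S,D).
S: inherits non-unit rules of {D, S} → DKK | KS | f | fg | gKS.
D: inherits non-unit rules of {D} → KS | f.
K: inherits non-unit rules of {D, K, S} → DKK | KS | SD | f | fg | gKS.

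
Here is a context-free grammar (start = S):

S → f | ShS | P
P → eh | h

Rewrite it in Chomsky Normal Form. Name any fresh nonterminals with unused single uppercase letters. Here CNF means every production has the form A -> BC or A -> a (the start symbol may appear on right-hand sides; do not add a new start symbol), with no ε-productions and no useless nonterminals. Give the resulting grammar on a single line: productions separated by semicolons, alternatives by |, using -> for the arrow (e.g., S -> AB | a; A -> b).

S -> f | h | AB | SC; A -> e; B -> h; C -> BS

No ε-productions.
After unit-elimination: S -> f | h | eh | ShS; P -> h | eh.
TERM: introduce A -> e, B -> h and substitute in every rule of length ≥2.
BIN: S -> SBS becomes S -> SC, C -> BS.
Drop unreachable/unproductive: P.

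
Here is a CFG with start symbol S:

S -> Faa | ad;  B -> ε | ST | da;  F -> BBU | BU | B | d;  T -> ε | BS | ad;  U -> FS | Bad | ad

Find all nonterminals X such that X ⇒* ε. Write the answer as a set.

Directly nullable (have an ε-rule): {B, T}.
F is nullable via F -> B (every symbol on the right is already known nullable).
Not nullable: S, U — each has a terminal in every rule's right-hand side or depends on a non-nullable symbol.

{B, F, T}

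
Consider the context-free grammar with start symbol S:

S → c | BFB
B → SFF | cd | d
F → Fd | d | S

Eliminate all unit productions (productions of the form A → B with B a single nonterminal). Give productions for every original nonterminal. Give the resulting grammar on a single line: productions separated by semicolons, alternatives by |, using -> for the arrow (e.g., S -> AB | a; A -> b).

S -> c | BFB; B -> d | cd | SFF; F -> c | d | Fd | BFB

Unit productions: F->S.
Unit pairs (A ⇒* B via units): (F,S).
S: inherits non-unit rules of {S} → BFB | c.
B: inherits non-unit rules of {B} → SFF | cd | d.
F: inherits non-unit rules of {F, S} → BFB | Fd | c | d.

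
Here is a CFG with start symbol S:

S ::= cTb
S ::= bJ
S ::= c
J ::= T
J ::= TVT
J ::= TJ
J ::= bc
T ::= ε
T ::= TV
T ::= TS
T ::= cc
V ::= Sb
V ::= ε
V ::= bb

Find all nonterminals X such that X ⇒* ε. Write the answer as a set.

Directly nullable (have an ε-rule): {T, V}.
J is nullable via J -> T (every symbol on the right is already known nullable).
Not nullable: S — each has a terminal in every rule's right-hand side or depends on a non-nullable symbol.

{J, T, V}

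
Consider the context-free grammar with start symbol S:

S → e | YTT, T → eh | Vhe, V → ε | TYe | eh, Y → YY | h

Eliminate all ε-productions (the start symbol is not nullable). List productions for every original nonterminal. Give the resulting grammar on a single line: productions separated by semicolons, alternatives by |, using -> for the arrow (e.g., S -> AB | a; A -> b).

S -> e | YTT; T -> eh | he | Vhe; V -> eh | TYe; Y -> h | YY

Nullable set: {V}.
T -> Vhe: V nullable, giving Vhe | he.
Drop V -> ε.
Unchanged (no nullable symbols): S -> YTT; S -> e; T -> eh; V -> TYe; V -> eh; Y -> YY; Y -> h.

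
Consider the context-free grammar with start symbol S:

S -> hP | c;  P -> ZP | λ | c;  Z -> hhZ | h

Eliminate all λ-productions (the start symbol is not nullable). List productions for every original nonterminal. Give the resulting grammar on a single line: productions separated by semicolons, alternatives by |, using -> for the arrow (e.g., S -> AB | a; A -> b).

S -> c | h | hP; P -> Z | c | ZP; Z -> h | hhZ

Nullable set: {P}.
S -> hP: P nullable, giving h | hP.
Drop P -> λ.
P -> ZP: P nullable, giving Z | ZP.
Unchanged (no nullable symbols): S -> c; P -> c; Z -> h; Z -> hhZ.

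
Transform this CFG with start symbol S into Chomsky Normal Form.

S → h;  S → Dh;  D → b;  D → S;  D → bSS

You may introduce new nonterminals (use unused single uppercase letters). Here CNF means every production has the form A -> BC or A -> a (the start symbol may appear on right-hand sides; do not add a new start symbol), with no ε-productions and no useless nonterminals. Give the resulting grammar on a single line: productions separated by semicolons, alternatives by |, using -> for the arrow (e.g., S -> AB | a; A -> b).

No ε-productions.
After unit-elimination: S -> h | Dh; D -> b | h | Dh | bSS.
TERM: introduce B -> b, A -> h and substitute in every rule of length ≥2.
BIN: D -> BSS becomes D -> BC, C -> SS.

S -> h | DA; A -> h; B -> b; C -> SS; D -> b | h | BC | DA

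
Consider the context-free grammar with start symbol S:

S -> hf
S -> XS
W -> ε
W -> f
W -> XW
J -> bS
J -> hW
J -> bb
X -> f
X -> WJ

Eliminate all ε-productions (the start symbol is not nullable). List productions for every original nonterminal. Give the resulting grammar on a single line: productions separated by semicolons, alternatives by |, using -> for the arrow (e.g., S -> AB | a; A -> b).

S -> XS | hf; J -> h | bS | bb | hW; W -> X | f | XW; X -> J | f | WJ

Nullable set: {W}.
J -> hW: W nullable, giving h | hW.
Drop W -> ε.
W -> XW: W nullable, giving X | XW.
X -> WJ: W nullable, giving J | WJ.
Unchanged (no nullable symbols): S -> XS; S -> hf; J -> bS; J -> bb; W -> f; X -> f.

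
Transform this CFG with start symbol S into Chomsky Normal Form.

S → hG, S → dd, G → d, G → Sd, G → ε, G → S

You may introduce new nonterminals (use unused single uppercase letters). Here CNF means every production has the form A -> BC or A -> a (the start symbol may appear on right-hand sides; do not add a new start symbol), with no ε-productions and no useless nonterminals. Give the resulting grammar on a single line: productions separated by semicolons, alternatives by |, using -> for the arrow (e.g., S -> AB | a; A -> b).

Nullable: {G}; after ε-elimination: S -> h | dd | hG; G -> S | d | Sd.
After unit-elimination: S -> h | dd | hG; G -> d | h | Sd | dd | hG.
TERM: introduce A -> d, B -> h and substitute in every rule of length ≥2.

S -> h | AA | BG; A -> d; B -> h; G -> d | h | AA | BG | SA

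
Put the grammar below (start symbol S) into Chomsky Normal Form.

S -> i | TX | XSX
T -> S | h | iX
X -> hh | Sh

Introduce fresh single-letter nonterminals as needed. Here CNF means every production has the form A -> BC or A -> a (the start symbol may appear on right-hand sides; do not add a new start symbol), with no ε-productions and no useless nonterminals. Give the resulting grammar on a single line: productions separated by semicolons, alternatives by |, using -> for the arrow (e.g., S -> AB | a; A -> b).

S -> i | TX | XC; A -> i; B -> h; C -> SX; D -> SX; T -> h | i | AX | TX | XD; X -> BB | SB

No ε-productions.
After unit-elimination: S -> i | TX | XSX; T -> h | i | TX | iX | XSX; X -> Sh | hh.
TERM: introduce B -> h, A -> i and substitute in every rule of length ≥2.
BIN: S -> XSX becomes S -> XC, C -> SX; T -> XSX becomes T -> XD, D -> SX.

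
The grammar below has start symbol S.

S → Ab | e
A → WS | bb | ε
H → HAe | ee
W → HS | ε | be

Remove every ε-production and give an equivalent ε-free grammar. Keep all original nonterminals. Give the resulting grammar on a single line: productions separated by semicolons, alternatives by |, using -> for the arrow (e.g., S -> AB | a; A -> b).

S -> b | e | Ab; A -> S | WS | bb; H -> He | ee | HAe; W -> HS | be

Nullable set: {A, W}.
S -> Ab: A nullable, giving Ab | b.
Drop A -> ε.
A -> WS: W nullable, giving S | WS.
H -> HAe: A nullable, giving HAe | He.
Drop W -> ε.
Unchanged (no nullable symbols): S -> e; A -> bb; H -> ee; W -> HS; W -> be.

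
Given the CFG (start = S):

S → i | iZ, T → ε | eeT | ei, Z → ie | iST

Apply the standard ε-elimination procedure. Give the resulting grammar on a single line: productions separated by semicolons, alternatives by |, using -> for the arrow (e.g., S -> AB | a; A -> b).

Nullable set: {T}.
Drop T -> ε.
T -> eeT: T nullable, giving ee | eeT.
Z -> iST: T nullable, giving iS | iST.
Unchanged (no nullable symbols): S -> i; S -> iZ; T -> ei; Z -> ie.

S -> i | iZ; T -> ee | ei | eeT; Z -> iS | ie | iST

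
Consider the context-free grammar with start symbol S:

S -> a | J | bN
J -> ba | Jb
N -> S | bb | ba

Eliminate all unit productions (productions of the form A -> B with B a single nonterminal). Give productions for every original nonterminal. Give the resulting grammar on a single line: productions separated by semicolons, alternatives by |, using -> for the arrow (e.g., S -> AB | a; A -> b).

S -> a | Jb | bN | ba; J -> Jb | ba; N -> a | Jb | bN | ba | bb

Unit productions: N->S, S->J.
Unit pairs (A ⇒* B via units): (N,J), (N,S), (S,J).
S: inherits non-unit rules of {J, S} → Jb | a | bN | ba.
J: inherits non-unit rules of {J} → Jb | ba.
N: inherits non-unit rules of {J, N, S} → Jb | a | bN | ba | bb.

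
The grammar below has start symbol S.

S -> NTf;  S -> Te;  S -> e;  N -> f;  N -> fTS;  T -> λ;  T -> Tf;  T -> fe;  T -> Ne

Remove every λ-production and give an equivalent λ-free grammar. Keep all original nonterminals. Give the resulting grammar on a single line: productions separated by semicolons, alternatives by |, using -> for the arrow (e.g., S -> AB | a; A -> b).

S -> e | Nf | Te | NTf; N -> f | fS | fTS; T -> f | Ne | Tf | fe

Nullable set: {T}.
S -> NTf: T nullable, giving NTf | Nf.
S -> Te: T nullable, giving Te | e.
N -> fTS: T nullable, giving fS | fTS.
Drop T -> λ.
T -> Tf: T nullable, giving Tf | f.
Unchanged (no nullable symbols): S -> e; N -> f; T -> Ne; T -> fe.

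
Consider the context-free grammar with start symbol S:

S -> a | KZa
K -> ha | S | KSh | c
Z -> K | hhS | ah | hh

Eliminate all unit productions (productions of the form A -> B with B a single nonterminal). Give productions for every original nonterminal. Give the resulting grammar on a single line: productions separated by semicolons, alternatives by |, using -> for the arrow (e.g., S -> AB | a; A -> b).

Unit productions: K->S, Z->K.
Unit pairs (A ⇒* B via units): (K,S), (Z,K), (Z,S).
S: inherits non-unit rules of {S} → KZa | a.
K: inherits non-unit rules of {K, S} → KSh | KZa | a | c | ha.
Z: inherits non-unit rules of {K, S, Z} → KSh | KZa | a | ah | c | ha | hh | hhS.

S -> a | KZa; K -> a | c | ha | KSh | KZa; Z -> a | c | ah | ha | hh | KSh | KZa | hhS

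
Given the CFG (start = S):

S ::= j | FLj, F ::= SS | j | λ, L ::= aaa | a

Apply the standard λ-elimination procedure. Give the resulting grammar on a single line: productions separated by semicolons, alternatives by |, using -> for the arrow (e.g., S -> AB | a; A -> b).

Nullable set: {F}.
S -> FLj: F nullable, giving FLj | Lj.
Drop F -> λ.
Unchanged (no nullable symbols): S -> j; F -> SS; F -> j; L -> a; L -> aaa.

S -> j | Lj | FLj; F -> j | SS; L -> a | aaa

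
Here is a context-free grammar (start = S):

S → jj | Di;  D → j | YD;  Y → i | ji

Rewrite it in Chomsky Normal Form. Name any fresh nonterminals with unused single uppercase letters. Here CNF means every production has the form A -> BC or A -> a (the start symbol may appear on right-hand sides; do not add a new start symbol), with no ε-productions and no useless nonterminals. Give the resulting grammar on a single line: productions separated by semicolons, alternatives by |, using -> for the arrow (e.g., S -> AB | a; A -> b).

S -> BB | DA; A -> i; B -> j; D -> j | YD; Y -> i | BA

No ε-productions.
No unit productions to eliminate.
TERM: introduce A -> i, B -> j and substitute in every rule of length ≥2.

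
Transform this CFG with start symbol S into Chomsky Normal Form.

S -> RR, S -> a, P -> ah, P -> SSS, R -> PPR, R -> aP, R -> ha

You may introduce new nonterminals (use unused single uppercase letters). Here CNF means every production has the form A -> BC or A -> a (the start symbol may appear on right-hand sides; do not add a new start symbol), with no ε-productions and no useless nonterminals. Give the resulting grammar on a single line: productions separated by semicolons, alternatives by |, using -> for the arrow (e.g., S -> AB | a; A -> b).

S -> a | RR; A -> a; B -> h; C -> SS; D -> PR; P -> AB | SC; R -> AP | BA | PD

No ε-productions.
No unit productions to eliminate.
TERM: introduce A -> a, B -> h and substitute in every rule of length ≥2.
BIN: P -> SSS becomes P -> SC, C -> SS; R -> PPR becomes R -> PD, D -> PR.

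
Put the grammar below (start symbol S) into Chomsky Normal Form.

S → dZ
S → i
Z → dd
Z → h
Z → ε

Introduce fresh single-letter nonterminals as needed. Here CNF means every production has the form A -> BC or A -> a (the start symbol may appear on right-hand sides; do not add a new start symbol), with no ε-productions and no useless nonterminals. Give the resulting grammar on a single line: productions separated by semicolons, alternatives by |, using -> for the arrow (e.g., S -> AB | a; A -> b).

S -> d | i | AZ; A -> d; Z -> h | AA

Nullable: {Z}; after ε-elimination: S -> d | i | dZ; Z -> h | dd.
No unit productions to eliminate.
TERM: introduce A -> d and substitute in every rule of length ≥2.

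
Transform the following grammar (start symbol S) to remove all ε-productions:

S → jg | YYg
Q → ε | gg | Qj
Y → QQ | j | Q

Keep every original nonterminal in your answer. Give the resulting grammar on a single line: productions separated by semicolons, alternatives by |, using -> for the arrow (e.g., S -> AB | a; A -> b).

Nullable set: {Q, Y}.
S -> YYg: Y, Y nullable, giving YYg | Yg | g.
Drop Q -> ε.
Q -> Qj: Q nullable, giving Qj | j.
Y -> Q: Q nullable, giving Q.
Y -> QQ: Q, Q nullable, giving Q | QQ.
Unchanged (no nullable symbols): S -> jg; Q -> gg; Y -> j.

S -> g | Yg | jg | YYg; Q -> j | Qj | gg; Y -> Q | j | QQ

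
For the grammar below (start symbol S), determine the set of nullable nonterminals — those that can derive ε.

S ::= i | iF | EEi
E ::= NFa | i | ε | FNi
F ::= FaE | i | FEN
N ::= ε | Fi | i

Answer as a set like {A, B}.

{E, N}

Directly nullable (have an ε-rule): {E, N}.
Not nullable: F, S — each has a terminal in every rule's right-hand side or depends on a non-nullable symbol.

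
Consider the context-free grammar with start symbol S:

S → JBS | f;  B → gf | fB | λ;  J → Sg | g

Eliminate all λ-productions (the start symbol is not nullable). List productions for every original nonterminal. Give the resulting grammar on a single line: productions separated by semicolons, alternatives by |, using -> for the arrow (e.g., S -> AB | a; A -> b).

Nullable set: {B}.
S -> JBS: B nullable, giving JBS | JS.
Drop B -> λ.
B -> fB: B nullable, giving f | fB.
Unchanged (no nullable symbols): S -> f; B -> gf; J -> Sg; J -> g.

S -> f | JS | JBS; B -> f | fB | gf; J -> g | Sg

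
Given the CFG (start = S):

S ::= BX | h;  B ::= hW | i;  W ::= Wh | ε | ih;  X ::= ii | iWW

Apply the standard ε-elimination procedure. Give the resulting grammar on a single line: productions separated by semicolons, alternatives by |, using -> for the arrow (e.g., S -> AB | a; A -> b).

Nullable set: {W}.
B -> hW: W nullable, giving h | hW.
Drop W -> ε.
W -> Wh: W nullable, giving Wh | h.
X -> iWW: W, W nullable, giving i | iW | iWW.
Unchanged (no nullable symbols): S -> BX; S -> h; B -> i; W -> ih; X -> ii.

S -> h | BX; B -> h | i | hW; W -> h | Wh | ih; X -> i | iW | ii | iWW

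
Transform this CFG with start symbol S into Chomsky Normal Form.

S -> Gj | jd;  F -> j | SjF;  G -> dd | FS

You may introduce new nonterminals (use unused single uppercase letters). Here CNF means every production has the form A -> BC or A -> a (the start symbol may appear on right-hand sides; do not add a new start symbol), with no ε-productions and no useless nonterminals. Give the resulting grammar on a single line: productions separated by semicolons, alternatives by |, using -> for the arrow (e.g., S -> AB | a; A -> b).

S -> AB | GA; A -> j; B -> d; C -> AF; F -> j | SC; G -> BB | FS

No ε-productions.
No unit productions to eliminate.
TERM: introduce B -> d, A -> j and substitute in every rule of length ≥2.
BIN: F -> SAF becomes F -> SC, C -> AF.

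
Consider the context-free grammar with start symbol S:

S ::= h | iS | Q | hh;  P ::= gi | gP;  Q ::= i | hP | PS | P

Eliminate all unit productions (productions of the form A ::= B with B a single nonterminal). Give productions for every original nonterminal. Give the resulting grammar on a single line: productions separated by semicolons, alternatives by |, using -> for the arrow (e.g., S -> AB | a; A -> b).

S -> h | i | PS | gP | gi | hP | hh | iS; P -> gP | gi; Q -> i | PS | gP | gi | hP

Unit productions: Q->P, S->Q.
Unit pairs (A ⇒* B via units): (Q,P), (S,P), (S,Q).
S: inherits non-unit rules of {P, Q, S} → PS | gP | gi | h | hP | hh | i | iS.
P: inherits non-unit rules of {P} → gP | gi.
Q: inherits non-unit rules of {P, Q} → PS | gP | gi | hP | i.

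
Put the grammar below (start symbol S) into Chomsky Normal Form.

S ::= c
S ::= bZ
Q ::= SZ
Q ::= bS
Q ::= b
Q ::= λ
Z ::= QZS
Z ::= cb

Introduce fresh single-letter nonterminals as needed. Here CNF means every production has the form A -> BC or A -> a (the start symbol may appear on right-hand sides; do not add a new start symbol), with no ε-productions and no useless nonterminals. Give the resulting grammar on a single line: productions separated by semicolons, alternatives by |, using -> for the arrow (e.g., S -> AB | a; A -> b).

S -> c | AZ; A -> b; B -> c; C -> ZS; Q -> b | AS | SZ; Z -> BA | QC | ZS

Nullable: {Q}; after ε-elimination: S -> c | bZ; Q -> b | SZ | bS; Z -> ZS | cb | QZS.
No unit productions to eliminate.
TERM: introduce A -> b, B -> c and substitute in every rule of length ≥2.
BIN: Z -> QZS becomes Z -> QC, C -> ZS.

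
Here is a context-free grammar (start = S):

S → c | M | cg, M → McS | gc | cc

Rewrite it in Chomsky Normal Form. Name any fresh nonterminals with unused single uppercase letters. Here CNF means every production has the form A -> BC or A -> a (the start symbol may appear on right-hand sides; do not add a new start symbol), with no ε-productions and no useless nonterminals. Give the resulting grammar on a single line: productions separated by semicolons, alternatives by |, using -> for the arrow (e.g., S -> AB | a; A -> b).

S -> c | AA | AB | BA | MD; A -> c; B -> g; C -> AS; D -> AS; M -> AA | BA | MC

No ε-productions.
After unit-elimination: S -> c | cc | cg | gc | McS; M -> cc | gc | McS.
TERM: introduce A -> c, B -> g and substitute in every rule of length ≥2.
BIN: M -> MAS becomes M -> MC, C -> AS; S -> MAS becomes S -> MD, D -> AS.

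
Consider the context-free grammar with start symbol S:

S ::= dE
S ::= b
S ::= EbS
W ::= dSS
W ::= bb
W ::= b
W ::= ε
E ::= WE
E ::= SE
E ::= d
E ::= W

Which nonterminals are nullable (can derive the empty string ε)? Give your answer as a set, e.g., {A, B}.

Directly nullable (have an ε-rule): {W}.
E is nullable via E -> W (every symbol on the right is already known nullable).
Not nullable: S — each has a terminal in every rule's right-hand side or depends on a non-nullable symbol.

{E, W}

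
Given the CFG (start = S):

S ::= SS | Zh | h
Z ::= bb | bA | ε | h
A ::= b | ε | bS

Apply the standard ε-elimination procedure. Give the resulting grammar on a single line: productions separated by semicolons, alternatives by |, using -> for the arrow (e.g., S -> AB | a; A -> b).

Nullable set: {A, Z}.
S -> Zh: Z nullable, giving Zh | h.
Drop A -> ε.
Drop Z -> ε.
Z -> bA: A nullable, giving b | bA.
Unchanged (no nullable symbols): S -> SS; S -> h; A -> b; A -> bS; Z -> bb; Z -> h.

S -> h | SS | Zh; A -> b | bS; Z -> b | h | bA | bb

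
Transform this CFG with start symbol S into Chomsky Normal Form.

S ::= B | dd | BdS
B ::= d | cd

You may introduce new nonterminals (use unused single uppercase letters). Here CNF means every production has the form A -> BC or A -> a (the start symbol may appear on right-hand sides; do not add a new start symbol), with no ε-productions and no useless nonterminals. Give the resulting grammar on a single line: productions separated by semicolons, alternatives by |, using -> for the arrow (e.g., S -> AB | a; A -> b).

No ε-productions.
After unit-elimination: S -> d | cd | dd | BdS; B -> d | cd.
TERM: introduce A -> c, C -> d and substitute in every rule of length ≥2.
BIN: S -> BCS becomes S -> BD, D -> CS.

S -> d | AC | BD | CC; A -> c; B -> d | AC; C -> d; D -> CS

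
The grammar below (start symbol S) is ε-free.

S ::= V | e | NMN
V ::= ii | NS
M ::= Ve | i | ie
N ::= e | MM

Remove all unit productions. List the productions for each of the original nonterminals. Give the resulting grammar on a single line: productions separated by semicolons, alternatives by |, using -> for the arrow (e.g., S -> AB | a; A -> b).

S -> e | NS | ii | NMN; M -> i | Ve | ie; N -> e | MM; V -> NS | ii

Unit productions: S->V.
Unit pairs (A ⇒* B via units): (S,V).
S: inherits non-unit rules of {S, V} → NMN | NS | e | ii.
M: inherits non-unit rules of {M} → Ve | i | ie.
N: inherits non-unit rules of {N} → MM | e.
V: inherits non-unit rules of {V} → NS | ii.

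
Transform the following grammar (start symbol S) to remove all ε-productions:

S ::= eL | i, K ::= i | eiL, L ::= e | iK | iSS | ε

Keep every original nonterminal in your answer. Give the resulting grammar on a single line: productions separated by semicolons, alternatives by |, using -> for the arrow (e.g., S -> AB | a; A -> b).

S -> e | i | eL; K -> i | ei | eiL; L -> e | iK | iSS

Nullable set: {L}.
S -> eL: L nullable, giving e | eL.
K -> eiL: L nullable, giving ei | eiL.
Drop L -> ε.
Unchanged (no nullable symbols): S -> i; K -> i; L -> e; L -> iK; L -> iSS.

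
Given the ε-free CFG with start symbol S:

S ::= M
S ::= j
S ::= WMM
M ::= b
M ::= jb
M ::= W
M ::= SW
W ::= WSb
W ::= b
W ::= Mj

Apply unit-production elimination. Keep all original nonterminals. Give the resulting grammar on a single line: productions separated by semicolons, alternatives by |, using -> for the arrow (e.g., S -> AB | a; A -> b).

Unit productions: M->W, S->M.
Unit pairs (A ⇒* B via units): (M,W), (S,M), (S,W).
S: inherits non-unit rules of {M, S, W} → Mj | SW | WMM | WSb | b | j | jb.
M: inherits non-unit rules of {M, W} → Mj | SW | WSb | b | jb.
W: inherits non-unit rules of {W} → Mj | WSb | b.

S -> b | j | Mj | SW | jb | WMM | WSb; M -> b | Mj | SW | jb | WSb; W -> b | Mj | WSb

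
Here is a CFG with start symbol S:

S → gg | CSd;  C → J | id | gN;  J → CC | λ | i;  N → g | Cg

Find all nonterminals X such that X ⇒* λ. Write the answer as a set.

{C, J}

Directly nullable (have an ε-rule): {J}.
C is nullable via C -> J (every symbol on the right is already known nullable).
Not nullable: N, S — each has a terminal in every rule's right-hand side or depends on a non-nullable symbol.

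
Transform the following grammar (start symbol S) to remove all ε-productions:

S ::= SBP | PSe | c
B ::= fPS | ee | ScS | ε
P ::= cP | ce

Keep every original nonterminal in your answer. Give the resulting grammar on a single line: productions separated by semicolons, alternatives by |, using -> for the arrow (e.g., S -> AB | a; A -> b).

Nullable set: {B}.
S -> SBP: B nullable, giving SBP | SP.
Drop B -> ε.
Unchanged (no nullable symbols): S -> PSe; S -> c; B -> ScS; B -> ee; B -> fPS; P -> cP; P -> ce.

S -> c | SP | PSe | SBP; B -> ee | ScS | fPS; P -> cP | ce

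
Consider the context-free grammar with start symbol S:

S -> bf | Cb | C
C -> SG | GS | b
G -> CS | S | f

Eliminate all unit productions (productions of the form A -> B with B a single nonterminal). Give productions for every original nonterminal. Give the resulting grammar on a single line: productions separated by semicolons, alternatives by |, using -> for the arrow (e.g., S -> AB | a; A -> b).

Unit productions: G->S, S->C.
Unit pairs (A ⇒* B via units): (G,C), (G,S), (S,C).
S: inherits non-unit rules of {C, S} → Cb | GS | SG | b | bf.
C: inherits non-unit rules of {C} → GS | SG | b.
G: inherits non-unit rules of {C, G, S} → CS | Cb | GS | SG | b | bf | f.

S -> b | Cb | GS | SG | bf; C -> b | GS | SG; G -> b | f | CS | Cb | GS | SG | bf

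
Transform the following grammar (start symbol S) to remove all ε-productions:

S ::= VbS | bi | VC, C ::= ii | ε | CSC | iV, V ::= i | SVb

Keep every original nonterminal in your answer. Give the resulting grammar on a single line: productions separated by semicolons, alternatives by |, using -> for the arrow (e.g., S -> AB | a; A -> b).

S -> V | VC | bi | VbS; C -> S | CS | SC | iV | ii | CSC; V -> i | SVb

Nullable set: {C}.
S -> VC: C nullable, giving V | VC.
Drop C -> ε.
C -> CSC: C, C nullable, giving CS | CSC | S | SC.
Unchanged (no nullable symbols): S -> VbS; S -> bi; C -> iV; C -> ii; V -> SVb; V -> i.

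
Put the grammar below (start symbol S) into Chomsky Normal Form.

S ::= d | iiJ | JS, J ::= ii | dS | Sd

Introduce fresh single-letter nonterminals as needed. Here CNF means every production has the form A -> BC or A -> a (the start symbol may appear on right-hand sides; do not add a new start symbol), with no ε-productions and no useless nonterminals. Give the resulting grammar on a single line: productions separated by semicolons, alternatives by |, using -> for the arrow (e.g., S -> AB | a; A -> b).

S -> d | BC | JS; A -> d; B -> i; C -> BJ; J -> AS | BB | SA

No ε-productions.
No unit productions to eliminate.
TERM: introduce A -> d, B -> i and substitute in every rule of length ≥2.
BIN: S -> BBJ becomes S -> BC, C -> BJ.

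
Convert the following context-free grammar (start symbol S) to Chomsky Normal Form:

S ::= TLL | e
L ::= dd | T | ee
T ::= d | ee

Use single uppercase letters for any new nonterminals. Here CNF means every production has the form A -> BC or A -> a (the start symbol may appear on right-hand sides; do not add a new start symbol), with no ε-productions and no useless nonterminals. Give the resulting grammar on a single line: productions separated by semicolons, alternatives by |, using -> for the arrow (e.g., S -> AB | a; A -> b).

No ε-productions.
After unit-elimination: S -> e | TLL; L -> d | dd | ee; T -> d | ee.
TERM: introduce A -> d, B -> e and substitute in every rule of length ≥2.
BIN: S -> TLL becomes S -> TC, C -> LL.

S -> e | TC; A -> d; B -> e; C -> LL; L -> d | AA | BB; T -> d | BB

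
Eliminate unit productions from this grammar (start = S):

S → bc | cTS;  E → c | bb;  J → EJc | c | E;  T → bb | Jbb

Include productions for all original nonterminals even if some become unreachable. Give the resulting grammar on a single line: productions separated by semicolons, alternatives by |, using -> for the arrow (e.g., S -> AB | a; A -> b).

S -> bc | cTS; E -> c | bb; J -> c | bb | EJc; T -> bb | Jbb

Unit productions: J->E.
Unit pairs (A ⇒* B via units): (J,E).
S: inherits non-unit rules of {S} → bc | cTS.
E: inherits non-unit rules of {E} → bb | c.
J: inherits non-unit rules of {E, J} → EJc | bb | c.
T: inherits non-unit rules of {T} → Jbb | bb.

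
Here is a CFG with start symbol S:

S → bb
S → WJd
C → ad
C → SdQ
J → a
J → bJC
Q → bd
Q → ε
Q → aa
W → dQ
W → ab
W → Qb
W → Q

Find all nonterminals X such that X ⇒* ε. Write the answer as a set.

Directly nullable (have an ε-rule): {Q}.
W is nullable via W -> Q (every symbol on the right is already known nullable).
Not nullable: C, J, S — each has a terminal in every rule's right-hand side or depends on a non-nullable symbol.

{Q, W}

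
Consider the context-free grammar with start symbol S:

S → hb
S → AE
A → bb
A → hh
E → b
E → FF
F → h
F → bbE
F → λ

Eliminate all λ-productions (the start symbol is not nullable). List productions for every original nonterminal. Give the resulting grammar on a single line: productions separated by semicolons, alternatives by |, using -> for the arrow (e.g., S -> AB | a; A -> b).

Nullable set: {E, F}.
S -> AE: E nullable, giving A | AE.
E -> FF: F, F nullable, giving F | FF.
Drop F -> λ.
F -> bbE: E nullable, giving bb | bbE.
Unchanged (no nullable symbols): S -> hb; A -> bb; A -> hh; E -> b; F -> h.

S -> A | AE | hb; A -> bb | hh; E -> F | b | FF; F -> h | bb | bbE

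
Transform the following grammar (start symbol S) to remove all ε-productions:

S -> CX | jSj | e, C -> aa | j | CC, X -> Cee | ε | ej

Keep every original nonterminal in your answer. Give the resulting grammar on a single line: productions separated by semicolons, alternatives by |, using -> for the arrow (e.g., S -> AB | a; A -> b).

Nullable set: {X}.
S -> CX: X nullable, giving C | CX.
Drop X -> ε.
Unchanged (no nullable symbols): S -> e; S -> jSj; C -> CC; C -> aa; C -> j; X -> Cee; X -> ej.

S -> C | e | CX | jSj; C -> j | CC | aa; X -> ej | Cee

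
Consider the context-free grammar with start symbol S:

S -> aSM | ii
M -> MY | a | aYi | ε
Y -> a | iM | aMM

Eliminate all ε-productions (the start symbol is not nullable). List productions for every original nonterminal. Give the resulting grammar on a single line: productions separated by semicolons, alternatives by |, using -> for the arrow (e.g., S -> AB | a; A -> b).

S -> aS | ii | aSM; M -> Y | a | MY | aYi; Y -> a | i | aM | iM | aMM

Nullable set: {M}.
S -> aSM: M nullable, giving aS | aSM.
Drop M -> ε.
M -> MY: M nullable, giving MY | Y.
Y -> aMM: M, M nullable, giving a | aM | aMM.
Y -> iM: M nullable, giving i | iM.
Unchanged (no nullable symbols): S -> ii; M -> a; M -> aYi; Y -> a.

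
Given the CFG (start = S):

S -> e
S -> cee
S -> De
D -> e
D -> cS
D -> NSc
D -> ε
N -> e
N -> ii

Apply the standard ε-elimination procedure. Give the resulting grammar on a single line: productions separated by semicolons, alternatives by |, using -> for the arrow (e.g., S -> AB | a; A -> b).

Nullable set: {D}.
S -> De: D nullable, giving De | e.
Drop D -> ε.
Unchanged (no nullable symbols): S -> cee; S -> e; D -> NSc; D -> cS; D -> e; N -> e; N -> ii.

S -> e | De | cee; D -> e | cS | NSc; N -> e | ii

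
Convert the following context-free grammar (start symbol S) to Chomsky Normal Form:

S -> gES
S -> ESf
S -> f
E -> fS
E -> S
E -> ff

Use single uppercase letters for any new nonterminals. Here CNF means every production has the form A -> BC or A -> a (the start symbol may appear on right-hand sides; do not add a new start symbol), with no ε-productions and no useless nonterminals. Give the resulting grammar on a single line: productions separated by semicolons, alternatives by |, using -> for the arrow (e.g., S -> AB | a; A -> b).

S -> f | BF | EG; A -> f; B -> g; C -> ES; D -> SA; E -> f | AA | AS | BC | ED; F -> ES; G -> SA

No ε-productions.
After unit-elimination: S -> f | ESf | gES; E -> f | fS | ff | ESf | gES.
TERM: introduce A -> f, B -> g and substitute in every rule of length ≥2.
BIN: E -> BES becomes E -> BC, C -> ES; E -> ESA becomes E -> ED, D -> SA; S -> BES becomes S -> BF, F -> ES; S -> ESA becomes S -> EG, G -> SA.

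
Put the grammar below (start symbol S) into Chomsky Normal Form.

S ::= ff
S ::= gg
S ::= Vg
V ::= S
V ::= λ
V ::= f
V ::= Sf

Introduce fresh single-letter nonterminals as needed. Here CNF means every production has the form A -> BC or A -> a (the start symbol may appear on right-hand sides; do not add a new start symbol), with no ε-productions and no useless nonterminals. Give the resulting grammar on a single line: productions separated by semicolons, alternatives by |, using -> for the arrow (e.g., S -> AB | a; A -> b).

Nullable: {V}; after ε-elimination: S -> g | Vg | ff | gg; V -> S | f | Sf.
After unit-elimination: S -> g | Vg | ff | gg; V -> f | g | Sf | Vg | ff | gg.
TERM: introduce B -> f, A -> g and substitute in every rule of length ≥2.

S -> g | AA | BB | VA; A -> g; B -> f; V -> f | g | AA | BB | SB | VA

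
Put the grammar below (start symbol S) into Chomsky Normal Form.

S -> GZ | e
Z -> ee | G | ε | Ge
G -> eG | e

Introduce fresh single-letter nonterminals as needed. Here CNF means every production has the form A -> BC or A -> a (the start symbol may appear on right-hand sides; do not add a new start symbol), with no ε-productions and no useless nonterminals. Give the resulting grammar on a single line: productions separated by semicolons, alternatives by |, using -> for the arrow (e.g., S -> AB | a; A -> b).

S -> e | AG | GZ; A -> e; G -> e | AG; Z -> e | AA | AG | GA

Nullable: {Z}; after ε-elimination: S -> G | e | GZ; G -> e | eG; Z -> G | Ge | ee.
After unit-elimination: S -> e | GZ | eG; G -> e | eG; Z -> e | Ge | eG | ee.
TERM: introduce A -> e and substitute in every rule of length ≥2.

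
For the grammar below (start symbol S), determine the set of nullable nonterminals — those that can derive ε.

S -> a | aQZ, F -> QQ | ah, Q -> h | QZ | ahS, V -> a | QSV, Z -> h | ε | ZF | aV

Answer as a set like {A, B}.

{Z}

Directly nullable (have an ε-rule): {Z}.
Not nullable: F, Q, S, V — each has a terminal in every rule's right-hand side or depends on a non-nullable symbol.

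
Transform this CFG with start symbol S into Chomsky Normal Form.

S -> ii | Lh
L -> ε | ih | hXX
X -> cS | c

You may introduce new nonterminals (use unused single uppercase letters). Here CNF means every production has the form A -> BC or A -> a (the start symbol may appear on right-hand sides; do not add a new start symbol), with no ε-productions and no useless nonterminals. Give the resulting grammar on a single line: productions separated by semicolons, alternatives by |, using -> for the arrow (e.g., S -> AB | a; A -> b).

S -> h | BB | LA; A -> h; B -> i; C -> c; D -> XX; L -> AD | BA; X -> c | CS

Nullable: {L}; after ε-elimination: S -> h | Lh | ii; L -> ih | hXX; X -> c | cS.
No unit productions to eliminate.
TERM: introduce C -> c, A -> h, B -> i and substitute in every rule of length ≥2.
BIN: L -> AXX becomes L -> AD, D -> XX.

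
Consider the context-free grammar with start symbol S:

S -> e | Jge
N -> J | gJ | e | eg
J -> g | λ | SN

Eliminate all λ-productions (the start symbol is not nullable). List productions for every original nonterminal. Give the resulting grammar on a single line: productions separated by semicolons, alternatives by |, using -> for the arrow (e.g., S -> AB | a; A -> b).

S -> e | ge | Jge; J -> S | g | SN; N -> J | e | g | eg | gJ

Nullable set: {J, N}.
S -> Jge: J nullable, giving Jge | ge.
Drop J -> λ.
J -> SN: N nullable, giving S | SN.
N -> J: J nullable, giving J.
N -> gJ: J nullable, giving g | gJ.
Unchanged (no nullable symbols): S -> e; J -> g; N -> e; N -> eg.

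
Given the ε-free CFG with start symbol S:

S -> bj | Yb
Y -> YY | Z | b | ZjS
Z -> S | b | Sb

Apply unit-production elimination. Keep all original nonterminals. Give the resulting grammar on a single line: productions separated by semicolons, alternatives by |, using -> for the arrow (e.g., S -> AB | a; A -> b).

S -> Yb | bj; Y -> b | Sb | YY | Yb | bj | ZjS; Z -> b | Sb | Yb | bj

Unit productions: Y->Z, Z->S.
Unit pairs (A ⇒* B via units): (Y,S), (Y,Z), (Z,S).
S: inherits non-unit rules of {S} → Yb | bj.
Y: inherits non-unit rules of {S, Y, Z} → Sb | YY | Yb | ZjS | b | bj.
Z: inherits non-unit rules of {S, Z} → Sb | Yb | b | bj.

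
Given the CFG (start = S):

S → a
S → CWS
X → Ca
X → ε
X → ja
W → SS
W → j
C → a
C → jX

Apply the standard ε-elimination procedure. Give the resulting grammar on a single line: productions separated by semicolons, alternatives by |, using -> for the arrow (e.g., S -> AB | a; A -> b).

Nullable set: {X}.
C -> jX: X nullable, giving j | jX.
Drop X -> ε.
Unchanged (no nullable symbols): S -> CWS; S -> a; C -> a; W -> SS; W -> j; X -> Ca; X -> ja.

S -> a | CWS; C -> a | j | jX; W -> j | SS; X -> Ca | ja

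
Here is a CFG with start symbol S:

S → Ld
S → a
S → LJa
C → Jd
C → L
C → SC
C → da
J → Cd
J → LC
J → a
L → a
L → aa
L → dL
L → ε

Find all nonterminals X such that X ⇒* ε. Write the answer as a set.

{C, J, L}

Directly nullable (have an ε-rule): {L}.
C is nullable via C -> L (every symbol on the right is already known nullable).
J is nullable via J -> LC (every symbol on the right is already known nullable).
Not nullable: S — each has a terminal in every rule's right-hand side or depends on a non-nullable symbol.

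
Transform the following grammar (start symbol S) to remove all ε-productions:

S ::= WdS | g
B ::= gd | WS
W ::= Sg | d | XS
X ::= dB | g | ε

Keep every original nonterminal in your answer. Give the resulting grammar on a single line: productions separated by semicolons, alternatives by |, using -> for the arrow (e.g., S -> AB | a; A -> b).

S -> g | WdS; B -> WS | gd; W -> S | d | Sg | XS; X -> g | dB

Nullable set: {X}.
W -> XS: X nullable, giving S | XS.
Drop X -> ε.
Unchanged (no nullable symbols): S -> WdS; S -> g; B -> WS; B -> gd; W -> Sg; W -> d; X -> dB; X -> g.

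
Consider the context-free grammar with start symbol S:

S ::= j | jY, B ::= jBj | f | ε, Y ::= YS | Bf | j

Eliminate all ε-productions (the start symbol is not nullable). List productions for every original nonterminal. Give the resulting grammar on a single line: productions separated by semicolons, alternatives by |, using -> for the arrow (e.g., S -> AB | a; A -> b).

S -> j | jY; B -> f | jj | jBj; Y -> f | j | Bf | YS

Nullable set: {B}.
Drop B -> ε.
B -> jBj: B nullable, giving jBj | jj.
Y -> Bf: B nullable, giving Bf | f.
Unchanged (no nullable symbols): S -> j; S -> jY; B -> f; Y -> YS; Y -> j.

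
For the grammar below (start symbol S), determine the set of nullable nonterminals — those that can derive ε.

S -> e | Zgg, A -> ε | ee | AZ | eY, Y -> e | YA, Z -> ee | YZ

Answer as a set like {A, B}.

{A}

Directly nullable (have an ε-rule): {A}.
Not nullable: S, Y, Z — each has a terminal in every rule's right-hand side or depends on a non-nullable symbol.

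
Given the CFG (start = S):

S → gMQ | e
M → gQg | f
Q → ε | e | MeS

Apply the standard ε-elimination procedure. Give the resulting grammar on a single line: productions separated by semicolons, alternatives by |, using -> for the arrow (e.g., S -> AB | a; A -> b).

S -> e | gM | gMQ; M -> f | gg | gQg; Q -> e | MeS

Nullable set: {Q}.
S -> gMQ: Q nullable, giving gM | gMQ.
M -> gQg: Q nullable, giving gQg | gg.
Drop Q -> ε.
Unchanged (no nullable symbols): S -> e; M -> f; Q -> MeS; Q -> e.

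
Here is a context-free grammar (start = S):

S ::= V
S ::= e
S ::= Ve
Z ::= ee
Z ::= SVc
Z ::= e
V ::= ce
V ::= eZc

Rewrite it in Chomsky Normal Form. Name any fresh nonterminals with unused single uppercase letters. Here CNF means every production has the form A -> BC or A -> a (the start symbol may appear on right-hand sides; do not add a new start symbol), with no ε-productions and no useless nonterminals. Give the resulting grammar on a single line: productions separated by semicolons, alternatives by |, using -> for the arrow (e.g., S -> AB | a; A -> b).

S -> e | AC | BA | VA; A -> e; B -> c; C -> ZB; D -> ZB; E -> VB; V -> AD | BA; Z -> e | AA | SE

No ε-productions.
After unit-elimination: S -> e | Ve | ce | eZc; V -> ce | eZc; Z -> e | ee | SVc.
TERM: introduce B -> c, A -> e and substitute in every rule of length ≥2.
BIN: S -> AZB becomes S -> AC, C -> ZB; V -> AZB becomes V -> AD, D -> ZB; Z -> SVB becomes Z -> SE, E -> VB.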